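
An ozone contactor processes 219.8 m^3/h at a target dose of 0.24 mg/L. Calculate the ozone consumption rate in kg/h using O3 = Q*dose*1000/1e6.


O3 demand (mg/h) = Q * dose * 1000 = 219.8 * 0.24 * 1000 = 52752 mg/h
Convert mg to kg: 52752 / 1e6 = 0.052752 kg/h

0.052752 kg/h


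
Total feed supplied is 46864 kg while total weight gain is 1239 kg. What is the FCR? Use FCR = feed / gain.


FCR = feed consumed / weight gained
FCR = 46864 kg / 1239 kg = 37.8241

37.8241


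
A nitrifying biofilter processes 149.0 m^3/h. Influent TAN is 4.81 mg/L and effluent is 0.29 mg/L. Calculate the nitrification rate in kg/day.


Concentration drop: TAN_in - TAN_out = 4.81 - 0.29 = 4.52 mg/L
Hourly TAN removed = Q * dTAN = 149.0 m^3/h * 4.52 mg/L = 673.48 g/h  (m^3/h * mg/L = g/h)
Daily TAN removed = 673.48 * 24 = 16163.52 g/day
Convert to kg/day: 16163.52 / 1000 = 16.16352 kg/day

16.16352 kg/day


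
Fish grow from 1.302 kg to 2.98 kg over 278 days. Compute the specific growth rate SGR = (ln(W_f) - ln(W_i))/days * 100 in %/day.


ln(W_f) = ln(2.98) = 1.0919233
ln(W_i) = ln(1.302) = 0.26390154
ln(W_f) - ln(W_i) = 1.0919233 - 0.26390154 = 0.82802176
SGR = 0.82802176 / 278 * 100 = 0.29785 %/day

0.29785 %/day


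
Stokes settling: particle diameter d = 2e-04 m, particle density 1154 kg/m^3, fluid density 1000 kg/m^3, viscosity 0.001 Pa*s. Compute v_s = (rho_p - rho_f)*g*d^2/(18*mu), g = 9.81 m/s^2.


Density difference: rho_p - rho_f = 1154 - 1000 = 154 kg/m^3
d^2 = (2e-04)^2 = 4e-08 m^2
Numerator = (rho_p - rho_f) * g * d^2 = 154 * 9.81 * 4e-08 = 6.04296e-05
Denominator = 18 * mu = 18 * 0.001 = 0.018
v_s = 6.04296e-05 / 0.018 = 0.0033572 m/s
Check: Re = rho_f * v_s * d / mu = 1000 * 0.0033572 * 2e-04 / 0.001 = 0.671 < 1, so Stokes' law applies.

0.0033572 m/s


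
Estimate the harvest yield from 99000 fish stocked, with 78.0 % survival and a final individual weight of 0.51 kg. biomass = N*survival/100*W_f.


Survivors = 99000 * 78.0/100 = 77220 fish
Harvest biomass = survivors * W_f = 77220 * 0.51 = 39382.2 kg

39382.2 kg


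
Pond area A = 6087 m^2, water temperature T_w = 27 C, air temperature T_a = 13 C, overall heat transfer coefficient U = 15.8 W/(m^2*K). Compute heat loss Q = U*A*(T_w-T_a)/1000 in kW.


Temperature difference dT = 27 - 13 = 14 K
Heat loss (W) = U * A * dT = 15.8 * 6087 * 14 = 1346444.4 W
Convert to kW: 1346444.4 / 1000 = 1346.4444 kW

1346.4444 kW


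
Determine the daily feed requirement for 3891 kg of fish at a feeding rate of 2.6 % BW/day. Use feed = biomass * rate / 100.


Feeding rate fraction = 2.6% / 100 = 0.026
Daily feed = 3891 kg * 0.026 = 101.166 kg/day

101.166 kg/day


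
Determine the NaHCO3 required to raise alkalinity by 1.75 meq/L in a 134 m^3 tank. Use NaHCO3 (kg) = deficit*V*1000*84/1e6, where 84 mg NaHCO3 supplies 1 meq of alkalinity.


Tank volume in L = 134 m^3 * 1000 = 134000 L
Total meq required = 1.75 meq/L * 134000 L = 234500 meq
NaHCO3 mass = 234500 meq * 84 mg/meq / 1e6 = 19.698 kg

19.698 kg


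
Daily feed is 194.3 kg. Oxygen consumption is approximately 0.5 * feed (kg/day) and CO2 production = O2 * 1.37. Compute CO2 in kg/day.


O2 = 194.3 * 0.5 = 97.15
CO2 = 97.15 * 1.37 = 133.0955

133.0955 kg/day


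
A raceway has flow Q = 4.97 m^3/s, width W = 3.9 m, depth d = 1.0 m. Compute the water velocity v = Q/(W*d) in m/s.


Cross-sectional area = W * d = 3.9 * 1.0 = 3.9 m^2
Velocity = Q / A = 4.97 / 3.9 = 1.27436 m/s

1.27436 m/s


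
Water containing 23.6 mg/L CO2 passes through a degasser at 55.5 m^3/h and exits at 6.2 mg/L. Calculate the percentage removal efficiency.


CO2_out / CO2_in = 6.2 / 23.6 = 0.26271186
Fraction remaining = 0.26271186
efficiency = (1 - 0.26271186) * 100 = 73.7288 %

73.7288 %


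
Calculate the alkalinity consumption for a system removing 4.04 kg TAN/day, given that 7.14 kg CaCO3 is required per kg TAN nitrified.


Alkalinity factor: 7.14 kg CaCO3 consumed per kg TAN nitrified
alk = 4.04 kg TAN * 7.14 = 28.8456 kg CaCO3/day

28.8456 kg CaCO3/day


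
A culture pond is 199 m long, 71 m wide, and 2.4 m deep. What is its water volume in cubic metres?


Base area = L * W = 199 * 71 = 14129 m^2
Volume = area * depth = 14129 * 2.4 = 33909.6 m^3

33909.6 m^3


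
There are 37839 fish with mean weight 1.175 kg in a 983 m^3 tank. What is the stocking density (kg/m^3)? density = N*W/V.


Total biomass = 37839 fish * 1.175 kg = 44460.825 kg
Density = total biomass / volume = 44460.825 / 983 = 45.2297 kg/m^3

45.2297 kg/m^3


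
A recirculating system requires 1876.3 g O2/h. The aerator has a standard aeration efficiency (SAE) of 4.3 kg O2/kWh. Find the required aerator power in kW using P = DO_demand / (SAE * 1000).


SAE in g O2/kWh = 4.3 * 1000 = 4300 g/kWh
P = DO_demand / SAE_g = 1876.3 / 4300 = 0.436349 kW

0.436349 kW


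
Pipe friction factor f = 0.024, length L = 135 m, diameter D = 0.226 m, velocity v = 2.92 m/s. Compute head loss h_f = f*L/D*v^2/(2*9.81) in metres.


v^2 = 2.92^2 = 8.5264 m^2/s^2
L/D = 135/0.226 = 597.34513
h_f = f*(L/D)*v^2/(2g) = 0.024 * 597.34513 * 8.5264 / 19.62 = 6.23022 m

6.23022 m


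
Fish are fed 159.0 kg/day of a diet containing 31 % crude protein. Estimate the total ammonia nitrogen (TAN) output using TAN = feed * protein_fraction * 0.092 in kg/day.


Protein in feed = 159.0 * 31/100 = 49.29 kg/day
TAN = protein * 0.092 = 49.29 * 0.092 = 4.53468 kg/day

4.53468 kg/day


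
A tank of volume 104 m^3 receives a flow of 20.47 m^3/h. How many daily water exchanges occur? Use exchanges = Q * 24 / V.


Daily flow volume = 20.47 m^3/h * 24 h = 491.28 m^3/day
Exchanges = daily flow / tank volume = 491.28 / 104 = 4.72385 exchanges/day

4.72385 exchanges/day


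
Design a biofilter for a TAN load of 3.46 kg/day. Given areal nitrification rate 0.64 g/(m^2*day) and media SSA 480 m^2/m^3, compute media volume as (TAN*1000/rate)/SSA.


A = 3.46*1000 / 0.64 = 5406.25 m^2
V = 5406.25 / 480 = 11.263

11.263 m^3


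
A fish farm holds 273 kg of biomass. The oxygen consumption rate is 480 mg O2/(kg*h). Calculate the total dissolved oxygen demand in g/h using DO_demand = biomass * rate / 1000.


Total O2 consumption (mg/h) = 273 kg * 480 mg/(kg*h) = 131040 mg/h
Convert to g/h: 131040 / 1000 = 131.04 g/h

131.04 g/h


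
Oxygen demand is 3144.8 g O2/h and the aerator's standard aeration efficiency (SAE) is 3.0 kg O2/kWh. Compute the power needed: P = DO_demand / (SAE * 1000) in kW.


SAE in g O2/kWh = 3.0 * 1000 = 3000 g/kWh
P = DO_demand / SAE_g = 3144.8 / 3000 = 1.04827 kW

1.04827 kW


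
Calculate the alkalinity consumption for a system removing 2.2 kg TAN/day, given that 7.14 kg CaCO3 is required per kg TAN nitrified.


Alkalinity factor: 7.14 kg CaCO3 consumed per kg TAN nitrified
alk = 2.2 kg TAN * 7.14 = 15.708 kg CaCO3/day

15.708 kg CaCO3/day


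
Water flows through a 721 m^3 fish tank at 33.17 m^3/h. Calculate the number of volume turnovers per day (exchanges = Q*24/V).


Daily flow volume = 33.17 m^3/h * 24 h = 796.08 m^3/day
Exchanges = daily flow / tank volume = 796.08 / 721 = 1.10413 exchanges/day

1.10413 exchanges/day


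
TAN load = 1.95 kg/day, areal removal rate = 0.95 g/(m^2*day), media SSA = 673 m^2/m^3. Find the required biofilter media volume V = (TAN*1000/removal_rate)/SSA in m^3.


A = 1.95*1000 / 0.95 = 2052.6316 m^2
V = 2052.6316 / 673 = 3.04997

3.04997 m^3


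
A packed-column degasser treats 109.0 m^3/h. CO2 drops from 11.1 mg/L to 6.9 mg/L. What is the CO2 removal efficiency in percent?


CO2_out / CO2_in = 6.9 / 11.1 = 0.62162162
Fraction remaining = 0.62162162
efficiency = (1 - 0.62162162) * 100 = 37.8378 %

37.8378 %


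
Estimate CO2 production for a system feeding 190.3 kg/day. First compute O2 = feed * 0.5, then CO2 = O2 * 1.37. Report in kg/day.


O2 = 190.3 * 0.5 = 95.15
CO2 = 95.15 * 1.37 = 130.3555

130.3555 kg/day


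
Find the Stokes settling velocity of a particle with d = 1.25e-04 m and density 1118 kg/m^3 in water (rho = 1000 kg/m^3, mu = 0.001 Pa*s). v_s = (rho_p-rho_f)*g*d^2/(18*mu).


Density difference: rho_p - rho_f = 1118 - 1000 = 118 kg/m^3
d^2 = (1.25e-04)^2 = 1.5625e-08 m^2
Numerator = (rho_p - rho_f) * g * d^2 = 118 * 9.81 * 1.5625e-08 = 1.8087188e-05
Denominator = 18 * mu = 18 * 0.001 = 0.018
v_s = 1.8087188e-05 / 0.018 = 0.00100484 m/s
Check: Re = rho_f * v_s * d / mu = 1000 * 0.00100484 * 1.25e-04 / 0.001 = 0.126 < 1, so Stokes' law applies.

0.00100484 m/s


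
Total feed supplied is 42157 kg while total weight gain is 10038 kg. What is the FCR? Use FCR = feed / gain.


FCR = feed consumed / weight gained
FCR = 42157 kg / 10038 kg = 4.19974

4.19974


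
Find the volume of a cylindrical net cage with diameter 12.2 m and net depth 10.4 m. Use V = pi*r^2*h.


r = d/2 = 12.2/2 = 6.1 m
Base area = pi*r^2 = pi*6.1^2 = 116.89866 m^2
Volume = 116.89866 * 10.4 = 1215.75 m^3

1215.75 m^3


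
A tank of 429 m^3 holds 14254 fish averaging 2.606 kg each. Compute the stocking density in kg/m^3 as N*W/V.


Total biomass = 14254 fish * 2.606 kg = 37145.924 kg
Density = total biomass / volume = 37145.924 / 429 = 86.5872 kg/m^3

86.5872 kg/m^3


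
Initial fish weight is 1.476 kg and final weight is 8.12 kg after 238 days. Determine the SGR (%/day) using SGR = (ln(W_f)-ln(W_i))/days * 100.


ln(W_f) = ln(8.12) = 2.0943302
ln(W_i) = ln(1.476) = 0.38933573
ln(W_f) - ln(W_i) = 2.0943302 - 0.38933573 = 1.7049945
SGR = 1.7049945 / 238 * 100 = 0.716384 %/day

0.716384 %/day


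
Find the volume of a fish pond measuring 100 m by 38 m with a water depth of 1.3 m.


Base area = L * W = 100 * 38 = 3800 m^2
Volume = area * depth = 3800 * 1.3 = 4940 m^3

4940 m^3


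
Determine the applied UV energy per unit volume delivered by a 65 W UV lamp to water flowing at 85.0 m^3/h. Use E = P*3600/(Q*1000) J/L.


Energy delivered per hour = 65 W * 3600 s = 234000 J/h
Volume treated per hour = 85.0 m^3/h * 1000 = 85000 L/h
dose = 234000 / 85000 = 2.75294 J/L

2.75294 J/L


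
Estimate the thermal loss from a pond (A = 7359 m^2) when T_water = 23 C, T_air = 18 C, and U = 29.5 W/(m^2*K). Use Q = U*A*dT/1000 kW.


Temperature difference dT = 23 - 18 = 5 K
Heat loss (W) = U * A * dT = 29.5 * 7359 * 5 = 1085452.5 W
Convert to kW: 1085452.5 / 1000 = 1085.4525 kW

1085.4525 kW


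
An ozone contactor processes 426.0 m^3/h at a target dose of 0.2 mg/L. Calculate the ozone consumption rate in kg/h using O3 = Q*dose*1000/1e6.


O3 demand (mg/h) = Q * dose * 1000 = 426.0 * 0.2 * 1000 = 85200 mg/h
Convert mg to kg: 85200 / 1e6 = 0.0852 kg/h

0.0852 kg/h


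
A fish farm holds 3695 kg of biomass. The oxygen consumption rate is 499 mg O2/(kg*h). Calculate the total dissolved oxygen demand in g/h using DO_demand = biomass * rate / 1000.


Total O2 consumption (mg/h) = 3695 kg * 499 mg/(kg*h) = 1843805 mg/h
Convert to g/h: 1843805 / 1000 = 1843.805 g/h

1843.805 g/h


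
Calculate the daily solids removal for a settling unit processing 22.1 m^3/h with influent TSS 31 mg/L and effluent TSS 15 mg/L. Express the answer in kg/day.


Concentration drop: TSS_in - TSS_out = 31 - 15 = 16 mg/L
Hourly solids removed = Q * dTSS = 22.1 m^3/h * 16 mg/L = 353.6 g/h  (m^3/h * mg/L = g/h)
Daily solids removed = 353.6 * 24 = 8486.4 g/day
Convert g to kg: 8486.4 / 1000 = 8.4864 kg/day

8.4864 kg/day


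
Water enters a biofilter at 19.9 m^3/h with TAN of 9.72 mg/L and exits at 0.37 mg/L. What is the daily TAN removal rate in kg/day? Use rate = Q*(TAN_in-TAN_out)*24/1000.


Concentration drop: TAN_in - TAN_out = 9.72 - 0.37 = 9.35 mg/L
Hourly TAN removed = Q * dTAN = 19.9 m^3/h * 9.35 mg/L = 186.065 g/h  (m^3/h * mg/L = g/h)
Daily TAN removed = 186.065 * 24 = 4465.56 g/day
Convert to kg/day: 4465.56 / 1000 = 4.46556 kg/day

4.46556 kg/day


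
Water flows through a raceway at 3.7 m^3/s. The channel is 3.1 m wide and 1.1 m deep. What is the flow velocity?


Cross-sectional area = W * d = 3.1 * 1.1 = 3.41 m^2
Velocity = Q / A = 3.7 / 3.41 = 1.08504 m/s

1.08504 m/s


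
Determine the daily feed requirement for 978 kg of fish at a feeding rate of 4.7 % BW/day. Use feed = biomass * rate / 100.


Feeding rate fraction = 4.7% / 100 = 0.047
Daily feed = 978 kg * 0.047 = 45.966 kg/day

45.966 kg/day


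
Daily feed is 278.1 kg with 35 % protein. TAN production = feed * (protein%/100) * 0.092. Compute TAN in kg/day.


Protein in feed = 278.1 * 35/100 = 97.335 kg/day
TAN = protein * 0.092 = 97.335 * 0.092 = 8.95482 kg/day

8.95482 kg/day


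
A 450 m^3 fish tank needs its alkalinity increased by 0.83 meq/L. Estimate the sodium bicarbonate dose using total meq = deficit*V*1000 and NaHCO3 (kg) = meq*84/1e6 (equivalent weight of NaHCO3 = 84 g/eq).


Tank volume in L = 450 m^3 * 1000 = 450000 L
Total meq required = 0.83 meq/L * 450000 L = 373500 meq
NaHCO3 mass = 373500 meq * 84 mg/meq / 1e6 = 31.374 kg

31.374 kg


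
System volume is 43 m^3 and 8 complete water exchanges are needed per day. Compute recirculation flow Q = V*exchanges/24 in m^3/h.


Daily recirculation volume = 43 m^3 * 8 = 344 m^3/day
Flow rate Q = daily volume / 24 h = 344 / 24 = 14.3333 m^3/h

14.3333 m^3/h


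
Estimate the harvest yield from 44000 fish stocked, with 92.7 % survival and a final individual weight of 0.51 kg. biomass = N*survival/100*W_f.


Survivors = 44000 * 92.7/100 = 40788 fish
Harvest biomass = survivors * W_f = 40788 * 0.51 = 20801.88 kg

20801.88 kg


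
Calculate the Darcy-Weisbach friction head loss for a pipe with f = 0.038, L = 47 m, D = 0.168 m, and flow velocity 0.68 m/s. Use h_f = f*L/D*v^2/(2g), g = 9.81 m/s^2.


v^2 = 0.68^2 = 0.4624 m^2/s^2
L/D = 47/0.168 = 279.7619
h_f = f*(L/D)*v^2/(2g) = 0.038 * 279.7619 * 0.4624 / 19.62 = 0.250548 m

0.250548 m


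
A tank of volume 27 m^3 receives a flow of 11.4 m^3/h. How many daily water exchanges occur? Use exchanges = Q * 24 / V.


Daily flow volume = 11.4 m^3/h * 24 h = 273.6 m^3/day
Exchanges = daily flow / tank volume = 273.6 / 27 = 10.1333 exchanges/day

10.1333 exchanges/day


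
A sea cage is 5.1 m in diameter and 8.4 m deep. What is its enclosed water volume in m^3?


r = d/2 = 5.1/2 = 2.55 m
Base area = pi*r^2 = pi*2.55^2 = 20.428206 m^2
Volume = 20.428206 * 8.4 = 171.597 m^3

171.597 m^3


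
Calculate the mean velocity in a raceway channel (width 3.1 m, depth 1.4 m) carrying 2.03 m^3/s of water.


Cross-sectional area = W * d = 3.1 * 1.4 = 4.34 m^2
Velocity = Q / A = 2.03 / 4.34 = 0.467742 m/s

0.467742 m/s


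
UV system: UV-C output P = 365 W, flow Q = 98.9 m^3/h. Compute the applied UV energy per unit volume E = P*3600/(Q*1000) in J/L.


Energy delivered per hour = 365 W * 3600 s = 1314000 J/h
Volume treated per hour = 98.9 m^3/h * 1000 = 98900 L/h
dose = 1314000 / 98900 = 13.2861 J/L

13.2861 J/L


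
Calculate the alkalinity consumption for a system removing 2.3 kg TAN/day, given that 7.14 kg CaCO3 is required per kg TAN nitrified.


Alkalinity factor: 7.14 kg CaCO3 consumed per kg TAN nitrified
alk = 2.3 kg TAN * 7.14 = 16.422 kg CaCO3/day

16.422 kg CaCO3/day


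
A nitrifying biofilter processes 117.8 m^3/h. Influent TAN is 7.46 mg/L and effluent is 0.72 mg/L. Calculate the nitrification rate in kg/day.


Concentration drop: TAN_in - TAN_out = 7.46 - 0.72 = 6.74 mg/L
Hourly TAN removed = Q * dTAN = 117.8 m^3/h * 6.74 mg/L = 793.972 g/h  (m^3/h * mg/L = g/h)
Daily TAN removed = 793.972 * 24 = 19055.328 g/day
Convert to kg/day: 19055.328 / 1000 = 19.055328 kg/day

19.055328 kg/day


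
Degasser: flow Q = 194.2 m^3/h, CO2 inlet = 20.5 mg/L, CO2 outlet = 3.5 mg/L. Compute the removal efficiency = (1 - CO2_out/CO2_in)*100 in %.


CO2_out / CO2_in = 3.5 / 20.5 = 0.17073171
Fraction remaining = 0.17073171
efficiency = (1 - 0.17073171) * 100 = 82.9268 %

82.9268 %


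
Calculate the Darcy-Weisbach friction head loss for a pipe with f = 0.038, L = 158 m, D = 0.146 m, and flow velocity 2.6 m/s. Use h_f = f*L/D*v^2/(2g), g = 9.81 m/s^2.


v^2 = 2.6^2 = 6.76 m^2/s^2
L/D = 158/0.146 = 1082.1918
h_f = f*(L/D)*v^2/(2g) = 0.038 * 1082.1918 * 6.76 / 19.62 = 14.1689 m

14.1689 m


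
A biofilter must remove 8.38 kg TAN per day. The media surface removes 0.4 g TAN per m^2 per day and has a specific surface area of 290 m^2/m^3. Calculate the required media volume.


A = 8.38*1000 / 0.4 = 20950 m^2
V = 20950 / 290 = 72.2414

72.2414 m^3


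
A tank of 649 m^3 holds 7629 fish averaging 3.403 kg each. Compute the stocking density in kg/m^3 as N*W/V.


Total biomass = 7629 fish * 3.403 kg = 25961.487 kg
Density = total biomass / volume = 25961.487 / 649 = 40.0023 kg/m^3

40.0023 kg/m^3


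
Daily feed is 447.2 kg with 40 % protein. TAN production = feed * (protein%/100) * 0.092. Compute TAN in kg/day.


Protein in feed = 447.2 * 40/100 = 178.88 kg/day
TAN = protein * 0.092 = 178.88 * 0.092 = 16.45696 kg/day

16.45696 kg/day


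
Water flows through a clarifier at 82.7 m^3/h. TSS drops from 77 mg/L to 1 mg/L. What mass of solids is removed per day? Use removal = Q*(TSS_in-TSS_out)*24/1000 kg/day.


Concentration drop: TSS_in - TSS_out = 77 - 1 = 76 mg/L
Hourly solids removed = Q * dTSS = 82.7 m^3/h * 76 mg/L = 6285.2 g/h  (m^3/h * mg/L = g/h)
Daily solids removed = 6285.2 * 24 = 150844.8 g/day
Convert g to kg: 150844.8 / 1000 = 150.8448 kg/day

150.8448 kg/day


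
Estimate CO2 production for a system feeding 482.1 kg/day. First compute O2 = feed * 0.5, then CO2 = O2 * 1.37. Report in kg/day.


O2 = 482.1 * 0.5 = 241.05
CO2 = 241.05 * 1.37 = 330.2385

330.2385 kg/day


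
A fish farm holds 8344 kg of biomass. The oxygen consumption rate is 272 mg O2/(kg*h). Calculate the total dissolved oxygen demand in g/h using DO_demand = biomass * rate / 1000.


Total O2 consumption (mg/h) = 8344 kg * 272 mg/(kg*h) = 2269568 mg/h
Convert to g/h: 2269568 / 1000 = 2269.568 g/h

2269.568 g/h


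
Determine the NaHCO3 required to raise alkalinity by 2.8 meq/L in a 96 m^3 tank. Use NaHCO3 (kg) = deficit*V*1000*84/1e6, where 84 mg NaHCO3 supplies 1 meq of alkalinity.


Tank volume in L = 96 m^3 * 1000 = 96000 L
Total meq required = 2.8 meq/L * 96000 L = 268800 meq
NaHCO3 mass = 268800 meq * 84 mg/meq / 1e6 = 22.5792 kg

22.5792 kg


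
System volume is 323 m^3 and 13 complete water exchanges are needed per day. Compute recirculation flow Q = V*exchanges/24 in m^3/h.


Daily recirculation volume = 323 m^3 * 13 = 4199 m^3/day
Flow rate Q = daily volume / 24 h = 4199 / 24 = 174.958 m^3/h

174.958 m^3/h


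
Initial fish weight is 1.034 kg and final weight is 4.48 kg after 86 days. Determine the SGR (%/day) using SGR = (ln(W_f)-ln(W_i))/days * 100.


ln(W_f) = ln(4.48) = 1.499623
ln(W_i) = ln(1.034) = 0.033434776
ln(W_f) - ln(W_i) = 1.499623 - 0.033434776 = 1.4661882
SGR = 1.4661882 / 86 * 100 = 1.70487 %/day

1.70487 %/day


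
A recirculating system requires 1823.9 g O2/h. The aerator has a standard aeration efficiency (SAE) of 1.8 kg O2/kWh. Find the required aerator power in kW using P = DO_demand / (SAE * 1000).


SAE in g O2/kWh = 1.8 * 1000 = 1800 g/kWh
P = DO_demand / SAE_g = 1823.9 / 1800 = 1.01328 kW

1.01328 kW


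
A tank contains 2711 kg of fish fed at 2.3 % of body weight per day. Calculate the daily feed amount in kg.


Feeding rate fraction = 2.3% / 100 = 0.023
Daily feed = 2711 kg * 0.023 = 62.353 kg/day

62.353 kg/day


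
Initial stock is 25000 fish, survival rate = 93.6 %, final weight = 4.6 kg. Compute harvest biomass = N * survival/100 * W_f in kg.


Survivors = 25000 * 93.6/100 = 23400 fish
Harvest biomass = survivors * W_f = 23400 * 4.6 = 107640 kg

107640 kg


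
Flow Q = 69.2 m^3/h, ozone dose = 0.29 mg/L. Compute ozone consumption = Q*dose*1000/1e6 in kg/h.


O3 demand (mg/h) = Q * dose * 1000 = 69.2 * 0.29 * 1000 = 20068 mg/h
Convert mg to kg: 20068 / 1e6 = 0.020068 kg/h

0.020068 kg/h


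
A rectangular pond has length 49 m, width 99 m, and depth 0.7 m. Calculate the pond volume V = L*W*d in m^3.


Base area = L * W = 49 * 99 = 4851 m^2
Volume = area * depth = 4851 * 0.7 = 3395.7 m^3

3395.7 m^3


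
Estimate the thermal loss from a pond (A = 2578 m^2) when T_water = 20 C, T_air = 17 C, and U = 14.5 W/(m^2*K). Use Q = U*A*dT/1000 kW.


Temperature difference dT = 20 - 17 = 3 K
Heat loss (W) = U * A * dT = 14.5 * 2578 * 3 = 112143 W
Convert to kW: 112143 / 1000 = 112.143 kW

112.143 kW


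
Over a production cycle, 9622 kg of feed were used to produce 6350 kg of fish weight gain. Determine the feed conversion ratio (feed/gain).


FCR = feed consumed / weight gained
FCR = 9622 kg / 6350 kg = 1.51528

1.51528


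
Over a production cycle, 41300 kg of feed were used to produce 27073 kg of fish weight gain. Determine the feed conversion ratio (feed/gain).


FCR = feed consumed / weight gained
FCR = 41300 kg / 27073 kg = 1.52551

1.52551


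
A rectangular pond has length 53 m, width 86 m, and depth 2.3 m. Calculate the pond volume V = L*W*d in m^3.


Base area = L * W = 53 * 86 = 4558 m^2
Volume = area * depth = 4558 * 2.3 = 10483.4 m^3

10483.4 m^3


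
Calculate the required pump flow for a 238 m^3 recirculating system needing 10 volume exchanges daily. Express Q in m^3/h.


Daily recirculation volume = 238 m^3 * 10 = 2380 m^3/day
Flow rate Q = daily volume / 24 h = 2380 / 24 = 99.1667 m^3/h

99.1667 m^3/h


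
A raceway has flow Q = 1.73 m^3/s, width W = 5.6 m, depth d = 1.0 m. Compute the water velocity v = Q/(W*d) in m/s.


Cross-sectional area = W * d = 5.6 * 1.0 = 5.6 m^2
Velocity = Q / A = 1.73 / 5.6 = 0.308929 m/s

0.308929 m/s


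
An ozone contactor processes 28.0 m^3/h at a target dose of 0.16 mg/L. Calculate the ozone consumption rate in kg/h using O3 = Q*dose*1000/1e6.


O3 demand (mg/h) = Q * dose * 1000 = 28.0 * 0.16 * 1000 = 4480 mg/h
Convert mg to kg: 4480 / 1e6 = 0.00448 kg/h

0.00448 kg/h


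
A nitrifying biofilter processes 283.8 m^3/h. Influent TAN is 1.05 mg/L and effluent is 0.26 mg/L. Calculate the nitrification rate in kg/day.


Concentration drop: TAN_in - TAN_out = 1.05 - 0.26 = 0.79 mg/L
Hourly TAN removed = Q * dTAN = 283.8 m^3/h * 0.79 mg/L = 224.202 g/h  (m^3/h * mg/L = g/h)
Daily TAN removed = 224.202 * 24 = 5380.848 g/day
Convert to kg/day: 5380.848 / 1000 = 5.380848 kg/day

5.380848 kg/day


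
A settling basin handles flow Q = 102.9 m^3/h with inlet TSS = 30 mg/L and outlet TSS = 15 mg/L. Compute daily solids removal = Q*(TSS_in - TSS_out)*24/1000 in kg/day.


Concentration drop: TSS_in - TSS_out = 30 - 15 = 15 mg/L
Hourly solids removed = Q * dTSS = 102.9 m^3/h * 15 mg/L = 1543.5 g/h  (m^3/h * mg/L = g/h)
Daily solids removed = 1543.5 * 24 = 37044 g/day
Convert g to kg: 37044 / 1000 = 37.044 kg/day

37.044 kg/day


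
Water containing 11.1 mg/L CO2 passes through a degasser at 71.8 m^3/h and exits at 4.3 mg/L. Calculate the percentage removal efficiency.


CO2_out / CO2_in = 4.3 / 11.1 = 0.38738739
Fraction remaining = 0.38738739
efficiency = (1 - 0.38738739) * 100 = 61.2613 %

61.2613 %


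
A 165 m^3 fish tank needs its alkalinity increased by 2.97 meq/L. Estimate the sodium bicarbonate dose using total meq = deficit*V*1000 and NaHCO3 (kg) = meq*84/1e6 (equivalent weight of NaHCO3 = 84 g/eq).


Tank volume in L = 165 m^3 * 1000 = 165000 L
Total meq required = 2.97 meq/L * 165000 L = 490050 meq
NaHCO3 mass = 490050 meq * 84 mg/meq / 1e6 = 41.1642 kg

41.1642 kg


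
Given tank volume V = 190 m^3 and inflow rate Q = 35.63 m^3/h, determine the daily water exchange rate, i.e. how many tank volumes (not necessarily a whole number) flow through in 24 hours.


Daily flow volume = 35.63 m^3/h * 24 h = 855.12 m^3/day
Exchanges = daily flow / tank volume = 855.12 / 190 = 4.50063 exchanges/day

4.50063 exchanges/day


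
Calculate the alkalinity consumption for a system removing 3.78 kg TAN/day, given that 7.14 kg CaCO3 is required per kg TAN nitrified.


Alkalinity factor: 7.14 kg CaCO3 consumed per kg TAN nitrified
alk = 3.78 kg TAN * 7.14 = 26.9892 kg CaCO3/day

26.9892 kg CaCO3/day


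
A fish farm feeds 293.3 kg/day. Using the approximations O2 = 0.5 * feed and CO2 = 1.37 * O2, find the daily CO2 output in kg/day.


O2 = 293.3 * 0.5 = 146.65
CO2 = 146.65 * 1.37 = 200.9105

200.9105 kg/day


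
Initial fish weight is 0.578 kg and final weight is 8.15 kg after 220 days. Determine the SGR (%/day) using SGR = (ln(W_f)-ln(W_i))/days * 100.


ln(W_f) = ln(8.15) = 2.0980179
ln(W_i) = ln(0.578) = -0.54818141
ln(W_f) - ln(W_i) = 2.0980179 - -0.54818141 = 2.6461993
SGR = 2.6461993 / 220 * 100 = 1.20282 %/day

1.20282 %/day


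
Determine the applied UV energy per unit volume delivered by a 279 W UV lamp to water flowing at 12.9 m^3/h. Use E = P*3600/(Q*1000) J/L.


Energy delivered per hour = 279 W * 3600 s = 1004400 J/h
Volume treated per hour = 12.9 m^3/h * 1000 = 12900 L/h
dose = 1004400 / 12900 = 77.8605 J/L

77.8605 J/L


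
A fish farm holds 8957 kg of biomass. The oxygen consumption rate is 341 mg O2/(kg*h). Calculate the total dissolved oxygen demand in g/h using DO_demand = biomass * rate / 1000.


Total O2 consumption (mg/h) = 8957 kg * 341 mg/(kg*h) = 3054337 mg/h
Convert to g/h: 3054337 / 1000 = 3054.337 g/h

3054.337 g/h


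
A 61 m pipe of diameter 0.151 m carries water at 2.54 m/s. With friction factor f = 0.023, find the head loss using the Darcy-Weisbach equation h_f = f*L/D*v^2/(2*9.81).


v^2 = 2.54^2 = 6.4516 m^2/s^2
L/D = 61/0.151 = 403.97351
h_f = f*(L/D)*v^2/(2g) = 0.023 * 403.97351 * 6.4516 / 19.62 = 3.05527 m

3.05527 m


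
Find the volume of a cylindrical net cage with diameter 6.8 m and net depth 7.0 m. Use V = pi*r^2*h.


r = d/2 = 6.8/2 = 3.4 m
Base area = pi*r^2 = pi*3.4^2 = 36.316811 m^2
Volume = 36.316811 * 7.0 = 254.218 m^3

254.218 m^3


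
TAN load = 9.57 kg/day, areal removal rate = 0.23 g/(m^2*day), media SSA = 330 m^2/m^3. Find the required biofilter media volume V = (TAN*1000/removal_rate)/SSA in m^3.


A = 9.57*1000 / 0.23 = 41608.696 m^2
V = 41608.696 / 330 = 126.087

126.087 m^3


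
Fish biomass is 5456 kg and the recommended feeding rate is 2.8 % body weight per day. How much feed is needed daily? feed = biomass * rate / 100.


Feeding rate fraction = 2.8% / 100 = 0.028
Daily feed = 5456 kg * 0.028 = 152.768 kg/day

152.768 kg/day


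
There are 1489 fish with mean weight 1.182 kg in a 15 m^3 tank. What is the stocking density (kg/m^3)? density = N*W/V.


Total biomass = 1489 fish * 1.182 kg = 1759.998 kg
Density = total biomass / volume = 1759.998 / 15 = 117.333 kg/m^3

117.333 kg/m^3


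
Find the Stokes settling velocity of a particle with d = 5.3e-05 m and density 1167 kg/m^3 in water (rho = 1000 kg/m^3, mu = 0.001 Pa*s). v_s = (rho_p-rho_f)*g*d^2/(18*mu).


Density difference: rho_p - rho_f = 1167 - 1000 = 167 kg/m^3
d^2 = (5.3e-05)^2 = 2.809e-09 m^2
Numerator = (rho_p - rho_f) * g * d^2 = 167 * 9.81 * 2.809e-09 = 4.6019004e-06
Denominator = 18 * mu = 18 * 0.001 = 0.018
v_s = 4.6019004e-06 / 0.018 = 2.55661e-04 m/s
Check: Re = rho_f * v_s * d / mu = 1000 * 2.55661e-04 * 5.3e-05 / 0.001 = 0.0136 < 1, so Stokes' law applies.

2.55661e-04 m/s


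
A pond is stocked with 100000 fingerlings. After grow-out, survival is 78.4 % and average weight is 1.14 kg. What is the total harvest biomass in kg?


Survivors = 100000 * 78.4/100 = 78400 fish
Harvest biomass = survivors * W_f = 78400 * 1.14 = 89376 kg

89376 kg


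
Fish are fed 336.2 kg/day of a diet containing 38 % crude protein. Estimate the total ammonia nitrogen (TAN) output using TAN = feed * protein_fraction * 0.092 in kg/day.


Protein in feed = 336.2 * 38/100 = 127.756 kg/day
TAN = protein * 0.092 = 127.756 * 0.092 = 11.753552 kg/day

11.753552 kg/day


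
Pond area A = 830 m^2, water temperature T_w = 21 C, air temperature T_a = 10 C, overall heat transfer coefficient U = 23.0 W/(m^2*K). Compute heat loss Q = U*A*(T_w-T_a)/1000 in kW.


Temperature difference dT = 21 - 10 = 11 K
Heat loss (W) = U * A * dT = 23.0 * 830 * 11 = 209990 W
Convert to kW: 209990 / 1000 = 209.99 kW

209.99 kW


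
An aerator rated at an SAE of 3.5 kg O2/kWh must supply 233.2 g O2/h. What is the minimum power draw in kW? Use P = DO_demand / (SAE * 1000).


SAE in g O2/kWh = 3.5 * 1000 = 3500 g/kWh
P = DO_demand / SAE_g = 233.2 / 3500 = 0.0666286 kW

0.0666286 kW


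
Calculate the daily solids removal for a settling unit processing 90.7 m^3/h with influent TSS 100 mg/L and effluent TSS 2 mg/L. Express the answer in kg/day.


Concentration drop: TSS_in - TSS_out = 100 - 2 = 98 mg/L
Hourly solids removed = Q * dTSS = 90.7 m^3/h * 98 mg/L = 8888.6 g/h  (m^3/h * mg/L = g/h)
Daily solids removed = 8888.6 * 24 = 213326.4 g/day
Convert g to kg: 213326.4 / 1000 = 213.3264 kg/day

213.3264 kg/day


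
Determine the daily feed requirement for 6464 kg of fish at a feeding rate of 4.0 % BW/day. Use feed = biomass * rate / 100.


Feeding rate fraction = 4.0% / 100 = 0.04
Daily feed = 6464 kg * 0.04 = 258.56 kg/day

258.56 kg/day


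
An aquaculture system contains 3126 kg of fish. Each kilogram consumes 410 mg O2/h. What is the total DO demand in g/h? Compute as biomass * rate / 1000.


Total O2 consumption (mg/h) = 3126 kg * 410 mg/(kg*h) = 1281660 mg/h
Convert to g/h: 1281660 / 1000 = 1281.66 g/h

1281.66 g/h


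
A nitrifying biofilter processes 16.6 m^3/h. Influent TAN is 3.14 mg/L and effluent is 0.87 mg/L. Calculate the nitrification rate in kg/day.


Concentration drop: TAN_in - TAN_out = 3.14 - 0.87 = 2.27 mg/L
Hourly TAN removed = Q * dTAN = 16.6 m^3/h * 2.27 mg/L = 37.682 g/h  (m^3/h * mg/L = g/h)
Daily TAN removed = 37.682 * 24 = 904.368 g/day
Convert to kg/day: 904.368 / 1000 = 0.904368 kg/day

0.904368 kg/day


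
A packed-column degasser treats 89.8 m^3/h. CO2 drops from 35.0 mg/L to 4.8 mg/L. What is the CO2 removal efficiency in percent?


CO2_out / CO2_in = 4.8 / 35.0 = 0.13714286
Fraction remaining = 0.13714286
efficiency = (1 - 0.13714286) * 100 = 86.2857 %

86.2857 %


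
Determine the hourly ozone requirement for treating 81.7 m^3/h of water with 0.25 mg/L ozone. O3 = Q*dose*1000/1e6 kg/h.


O3 demand (mg/h) = Q * dose * 1000 = 81.7 * 0.25 * 1000 = 20425 mg/h
Convert mg to kg: 20425 / 1e6 = 0.020425 kg/h

0.020425 kg/h


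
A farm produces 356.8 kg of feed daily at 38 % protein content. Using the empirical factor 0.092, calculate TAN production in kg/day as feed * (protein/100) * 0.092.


Protein in feed = 356.8 * 38/100 = 135.584 kg/day
TAN = protein * 0.092 = 135.584 * 0.092 = 12.473728 kg/day

12.473728 kg/day


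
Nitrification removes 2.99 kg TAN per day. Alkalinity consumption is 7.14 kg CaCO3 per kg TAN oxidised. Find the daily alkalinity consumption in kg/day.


Alkalinity factor: 7.14 kg CaCO3 consumed per kg TAN nitrified
alk = 2.99 kg TAN * 7.14 = 21.3486 kg CaCO3/day

21.3486 kg CaCO3/day


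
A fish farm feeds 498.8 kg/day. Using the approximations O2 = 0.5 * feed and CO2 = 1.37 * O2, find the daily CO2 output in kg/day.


O2 = 498.8 * 0.5 = 249.4
CO2 = 249.4 * 1.37 = 341.678

341.678 kg/day


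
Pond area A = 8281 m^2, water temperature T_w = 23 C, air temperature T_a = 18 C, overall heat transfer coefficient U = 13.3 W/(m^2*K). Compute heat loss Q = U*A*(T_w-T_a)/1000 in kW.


Temperature difference dT = 23 - 18 = 5 K
Heat loss (W) = U * A * dT = 13.3 * 8281 * 5 = 550686.5 W
Convert to kW: 550686.5 / 1000 = 550.6865 kW

550.6865 kW


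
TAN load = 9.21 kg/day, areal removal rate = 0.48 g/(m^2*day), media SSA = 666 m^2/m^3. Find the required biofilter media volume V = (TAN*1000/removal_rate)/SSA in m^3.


A = 9.21*1000 / 0.48 = 19187.5 m^2
V = 19187.5 / 666 = 28.8101

28.8101 m^3


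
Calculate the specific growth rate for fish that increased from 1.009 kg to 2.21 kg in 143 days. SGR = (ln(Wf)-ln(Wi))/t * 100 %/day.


ln(W_f) = ln(2.21) = 0.79299252
ln(W_i) = ln(1.009) = 0.0089597414
ln(W_f) - ln(W_i) = 0.79299252 - 0.0089597414 = 0.78403278
SGR = 0.78403278 / 143 * 100 = 0.548275 %/day

0.548275 %/day


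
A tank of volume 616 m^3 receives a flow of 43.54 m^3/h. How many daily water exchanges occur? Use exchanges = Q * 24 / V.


Daily flow volume = 43.54 m^3/h * 24 h = 1044.96 m^3/day
Exchanges = daily flow / tank volume = 1044.96 / 616 = 1.69636 exchanges/day

1.69636 exchanges/day


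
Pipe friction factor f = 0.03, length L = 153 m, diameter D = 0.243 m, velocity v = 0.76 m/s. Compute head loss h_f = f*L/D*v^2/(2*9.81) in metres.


v^2 = 0.76^2 = 0.5776 m^2/s^2
L/D = 153/0.243 = 629.62963
h_f = f*(L/D)*v^2/(2g) = 0.03 * 629.62963 * 0.5776 / 19.62 = 0.556077 m

0.556077 m


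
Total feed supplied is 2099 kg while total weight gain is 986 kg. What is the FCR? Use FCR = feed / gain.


FCR = feed consumed / weight gained
FCR = 2099 kg / 986 kg = 2.1288

2.1288


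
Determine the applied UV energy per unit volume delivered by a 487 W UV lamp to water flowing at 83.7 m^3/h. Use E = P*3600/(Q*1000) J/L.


Energy delivered per hour = 487 W * 3600 s = 1753200 J/h
Volume treated per hour = 83.7 m^3/h * 1000 = 83700 L/h
dose = 1753200 / 83700 = 20.9462 J/L

20.9462 J/L


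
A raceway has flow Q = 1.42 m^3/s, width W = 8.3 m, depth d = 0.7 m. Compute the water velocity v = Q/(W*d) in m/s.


Cross-sectional area = W * d = 8.3 * 0.7 = 5.81 m^2
Velocity = Q / A = 1.42 / 5.81 = 0.244406 m/s

0.244406 m/s


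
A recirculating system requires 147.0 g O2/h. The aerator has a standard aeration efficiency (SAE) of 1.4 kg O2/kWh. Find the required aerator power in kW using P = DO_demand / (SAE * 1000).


SAE in g O2/kWh = 1.4 * 1000 = 1400 g/kWh
P = DO_demand / SAE_g = 147.0 / 1400 = 0.105 kW

0.105 kW


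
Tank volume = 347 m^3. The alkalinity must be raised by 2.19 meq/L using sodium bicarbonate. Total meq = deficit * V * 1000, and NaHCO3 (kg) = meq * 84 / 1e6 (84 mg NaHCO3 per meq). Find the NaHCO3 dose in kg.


Tank volume in L = 347 m^3 * 1000 = 347000 L
Total meq required = 2.19 meq/L * 347000 L = 759930 meq
NaHCO3 mass = 759930 meq * 84 mg/meq / 1e6 = 63.8341 kg

63.8341 kg


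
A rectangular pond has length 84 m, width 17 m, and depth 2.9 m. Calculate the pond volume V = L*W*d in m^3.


Base area = L * W = 84 * 17 = 1428 m^2
Volume = area * depth = 1428 * 2.9 = 4141.2 m^3

4141.2 m^3


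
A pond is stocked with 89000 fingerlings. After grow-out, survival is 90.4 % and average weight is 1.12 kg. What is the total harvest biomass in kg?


Survivors = 89000 * 90.4/100 = 80456 fish
Harvest biomass = survivors * W_f = 80456 * 1.12 = 90110.72 kg

90110.72 kg


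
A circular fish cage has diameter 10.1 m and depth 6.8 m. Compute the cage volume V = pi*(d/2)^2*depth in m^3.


r = d/2 = 10.1/2 = 5.05 m
Base area = pi*r^2 = pi*5.05^2 = 80.118467 m^2
Volume = 80.118467 * 6.8 = 544.806 m^3

544.806 m^3


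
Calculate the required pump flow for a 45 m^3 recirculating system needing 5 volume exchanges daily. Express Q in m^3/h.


Daily recirculation volume = 45 m^3 * 5 = 225 m^3/day
Flow rate Q = daily volume / 24 h = 225 / 24 = 9.375 m^3/h

9.375 m^3/h


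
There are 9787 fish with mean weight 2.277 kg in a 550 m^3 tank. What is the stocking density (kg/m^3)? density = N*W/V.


Total biomass = 9787 fish * 2.277 kg = 22284.999 kg
Density = total biomass / volume = 22284.999 / 550 = 40.5182 kg/m^3

40.5182 kg/m^3


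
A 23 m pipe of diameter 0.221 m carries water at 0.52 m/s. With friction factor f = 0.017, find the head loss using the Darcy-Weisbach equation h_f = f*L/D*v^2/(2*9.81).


v^2 = 0.52^2 = 0.2704 m^2/s^2
L/D = 23/0.221 = 104.0724
h_f = f*(L/D)*v^2/(2g) = 0.017 * 104.0724 * 0.2704 / 19.62 = 0.0243833 m

0.0243833 m


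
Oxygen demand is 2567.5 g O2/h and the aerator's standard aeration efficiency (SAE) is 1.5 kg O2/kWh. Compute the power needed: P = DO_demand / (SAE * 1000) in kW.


SAE in g O2/kWh = 1.5 * 1000 = 1500 g/kWh
P = DO_demand / SAE_g = 2567.5 / 1500 = 1.71167 kW

1.71167 kW


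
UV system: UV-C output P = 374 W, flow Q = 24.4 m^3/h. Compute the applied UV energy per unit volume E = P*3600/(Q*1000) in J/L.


Energy delivered per hour = 374 W * 3600 s = 1346400 J/h
Volume treated per hour = 24.4 m^3/h * 1000 = 24400 L/h
dose = 1346400 / 24400 = 55.1803 J/L

55.1803 J/L


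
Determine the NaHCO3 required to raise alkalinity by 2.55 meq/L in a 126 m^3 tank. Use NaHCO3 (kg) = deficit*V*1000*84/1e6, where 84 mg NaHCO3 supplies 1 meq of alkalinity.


Tank volume in L = 126 m^3 * 1000 = 126000 L
Total meq required = 2.55 meq/L * 126000 L = 321300 meq
NaHCO3 mass = 321300 meq * 84 mg/meq / 1e6 = 26.9892 kg

26.9892 kg


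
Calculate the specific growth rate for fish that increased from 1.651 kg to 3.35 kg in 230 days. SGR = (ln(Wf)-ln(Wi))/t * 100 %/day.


ln(W_f) = ln(3.35) = 1.2089603
ln(W_i) = ln(1.651) = 0.50138116
ln(W_f) - ln(W_i) = 1.2089603 - 0.50138116 = 0.70757914
SGR = 0.70757914 / 230 * 100 = 0.307643 %/day

0.307643 %/day


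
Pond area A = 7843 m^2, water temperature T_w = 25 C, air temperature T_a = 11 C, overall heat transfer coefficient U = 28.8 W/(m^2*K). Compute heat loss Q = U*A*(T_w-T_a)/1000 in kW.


Temperature difference dT = 25 - 11 = 14 K
Heat loss (W) = U * A * dT = 28.8 * 7843 * 14 = 3162297.6 W
Convert to kW: 3162297.6 / 1000 = 3162.2976 kW

3162.2976 kW


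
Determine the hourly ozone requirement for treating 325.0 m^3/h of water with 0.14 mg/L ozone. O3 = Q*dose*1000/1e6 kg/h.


O3 demand (mg/h) = Q * dose * 1000 = 325.0 * 0.14 * 1000 = 45500 mg/h
Convert mg to kg: 45500 / 1e6 = 0.0455 kg/h

0.0455 kg/h


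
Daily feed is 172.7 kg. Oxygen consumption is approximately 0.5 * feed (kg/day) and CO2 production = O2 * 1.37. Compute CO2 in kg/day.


O2 = 172.7 * 0.5 = 86.35
CO2 = 86.35 * 1.37 = 118.2995

118.2995 kg/day


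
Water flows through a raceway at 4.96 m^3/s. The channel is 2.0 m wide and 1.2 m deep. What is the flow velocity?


Cross-sectional area = W * d = 2.0 * 1.2 = 2.4 m^2
Velocity = Q / A = 4.96 / 2.4 = 2.06667 m/s

2.06667 m/s


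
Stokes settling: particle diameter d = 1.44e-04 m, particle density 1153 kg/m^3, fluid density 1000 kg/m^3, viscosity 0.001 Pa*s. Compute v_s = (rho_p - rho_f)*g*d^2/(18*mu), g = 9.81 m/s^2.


Density difference: rho_p - rho_f = 1153 - 1000 = 153 kg/m^3
d^2 = (1.44e-04)^2 = 2.0736e-08 m^2
Numerator = (rho_p - rho_f) * g * d^2 = 153 * 9.81 * 2.0736e-08 = 3.1123284e-05
Denominator = 18 * mu = 18 * 0.001 = 0.018
v_s = 3.1123284e-05 / 0.018 = 0.00172907 m/s
Check: Re = rho_f * v_s * d / mu = 1000 * 0.00172907 * 1.44e-04 / 0.001 = 0.249 < 1, so Stokes' law applies.

0.00172907 m/s


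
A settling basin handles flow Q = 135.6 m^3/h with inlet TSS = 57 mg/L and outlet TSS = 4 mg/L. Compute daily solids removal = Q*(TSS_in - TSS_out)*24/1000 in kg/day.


Concentration drop: TSS_in - TSS_out = 57 - 4 = 53 mg/L
Hourly solids removed = Q * dTSS = 135.6 m^3/h * 53 mg/L = 7186.8 g/h  (m^3/h * mg/L = g/h)
Daily solids removed = 7186.8 * 24 = 172483.2 g/day
Convert g to kg: 172483.2 / 1000 = 172.4832 kg/day

172.4832 kg/day


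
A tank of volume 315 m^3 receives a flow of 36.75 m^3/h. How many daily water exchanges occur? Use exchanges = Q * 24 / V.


Daily flow volume = 36.75 m^3/h * 24 h = 882 m^3/day
Exchanges = daily flow / tank volume = 882 / 315 = 2.8 exchanges/day

2.8 exchanges/day


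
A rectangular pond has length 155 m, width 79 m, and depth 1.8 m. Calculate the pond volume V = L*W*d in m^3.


Base area = L * W = 155 * 79 = 12245 m^2
Volume = area * depth = 12245 * 1.8 = 22041 m^3

22041 m^3


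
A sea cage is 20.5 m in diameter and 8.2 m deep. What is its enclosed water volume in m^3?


r = d/2 = 20.5/2 = 10.25 m
Base area = pi*r^2 = pi*10.25^2 = 330.06358 m^2
Volume = 330.06358 * 8.2 = 2706.52 m^3

2706.52 m^3


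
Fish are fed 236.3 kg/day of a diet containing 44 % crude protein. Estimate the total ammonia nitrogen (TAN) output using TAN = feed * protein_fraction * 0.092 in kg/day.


Protein in feed = 236.3 * 44/100 = 103.972 kg/day
TAN = protein * 0.092 = 103.972 * 0.092 = 9.565424 kg/day

9.565424 kg/day
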